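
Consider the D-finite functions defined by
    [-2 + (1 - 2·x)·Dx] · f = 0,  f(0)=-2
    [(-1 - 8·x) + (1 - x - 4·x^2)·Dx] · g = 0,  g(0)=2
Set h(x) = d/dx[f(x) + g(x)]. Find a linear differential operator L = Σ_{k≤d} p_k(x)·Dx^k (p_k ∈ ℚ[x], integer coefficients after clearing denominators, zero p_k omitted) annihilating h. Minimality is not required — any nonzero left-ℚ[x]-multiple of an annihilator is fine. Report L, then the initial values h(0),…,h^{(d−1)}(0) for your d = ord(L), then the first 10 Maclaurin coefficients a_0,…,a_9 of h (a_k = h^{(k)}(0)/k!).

f: a_k = -2, -4, -8, -16, -32, -64, -128, -256, -512, -1024, …
g: a_k = 2, 2, 10, 18, 58, 130, 362, 882, 2330, 5858, …
f+g: L₀ = lclm(L_f,L_g), ord ≤ 1+1.
h=h₀': d/dx-closure on L₀ ⇒ L.
L = (12 - 576·x + 1152·x^2 - 3072·x^3 + 1536·x^4) + (15 + 60·x - 288·x^2 + 1152·x^3 - 2880·x^4 + 1536·x^5)·Dx + (-3 + 21·x - 78·x^2 + 128·x^3 + 96·x^4 - 448·x^5 + 256·x^6)·Dx^2  (order 2).
h: a_k = -2, 4, 6, 104, 330, 1404, 4382, 14544, 43506, 131300, …
ICs: h(0) = -2, h′(0) = 4.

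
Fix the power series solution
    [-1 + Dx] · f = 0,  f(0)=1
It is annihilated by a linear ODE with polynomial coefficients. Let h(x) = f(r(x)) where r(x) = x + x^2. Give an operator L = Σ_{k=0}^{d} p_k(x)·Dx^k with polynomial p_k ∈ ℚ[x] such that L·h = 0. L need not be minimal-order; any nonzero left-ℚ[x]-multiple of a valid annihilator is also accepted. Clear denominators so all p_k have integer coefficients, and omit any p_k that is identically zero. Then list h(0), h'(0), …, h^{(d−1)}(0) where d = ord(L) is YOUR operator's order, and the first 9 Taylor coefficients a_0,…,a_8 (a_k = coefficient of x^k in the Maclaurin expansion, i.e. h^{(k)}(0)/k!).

f: a_k = 1, 1, 1/2, 1/6, 1/24, 1/120, 1/720, 1/5040, 1/40320, …
L₀ from L_f via x↦r, Dx↦r'^{-1}Dx.
L = (-1 - 2·x) + Dx  (order 1).
h: a_k = 1, 1, 3/2, 7/6, 25/24, 27/40, 331/720, 1303/5040, 1979/13440, …
ICs: h(0) = 1.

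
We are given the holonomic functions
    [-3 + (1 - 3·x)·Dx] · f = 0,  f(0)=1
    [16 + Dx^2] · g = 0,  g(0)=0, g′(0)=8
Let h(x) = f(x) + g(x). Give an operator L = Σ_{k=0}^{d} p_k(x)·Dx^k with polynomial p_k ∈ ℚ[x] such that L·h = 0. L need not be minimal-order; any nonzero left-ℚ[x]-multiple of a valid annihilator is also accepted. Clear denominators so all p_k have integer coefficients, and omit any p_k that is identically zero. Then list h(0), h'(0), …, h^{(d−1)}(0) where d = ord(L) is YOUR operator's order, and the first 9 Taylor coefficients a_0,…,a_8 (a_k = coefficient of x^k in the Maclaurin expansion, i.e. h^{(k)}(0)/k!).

f: a_k = 1, 3, 9, 27, 81, 243, 729, 2187, 6561, …
g: a_k = 0, 8, 0, -64/3, 0, 256/15, 0, -2048/315, 0, …
h₀=f+g: left-lcm gives L₀, ord ≤ 3.
L = (1680 - 2304·x + 3456·x^2) + (-272 + 1584·x - 3456·x^2 + 3456·x^3)·Dx + (105 - 144·x + 216·x^2)·Dx^2 + (-17 + 99·x - 216·x^2 + 216·x^3)·Dx^3  (order 3).
h: a_k = 1, 11, 9, 17/3, 81, 3901/15, 729, 686857/315, 6561, …
ICs: h(0) = 1, h′(0) = 11, h′′(0) = 18.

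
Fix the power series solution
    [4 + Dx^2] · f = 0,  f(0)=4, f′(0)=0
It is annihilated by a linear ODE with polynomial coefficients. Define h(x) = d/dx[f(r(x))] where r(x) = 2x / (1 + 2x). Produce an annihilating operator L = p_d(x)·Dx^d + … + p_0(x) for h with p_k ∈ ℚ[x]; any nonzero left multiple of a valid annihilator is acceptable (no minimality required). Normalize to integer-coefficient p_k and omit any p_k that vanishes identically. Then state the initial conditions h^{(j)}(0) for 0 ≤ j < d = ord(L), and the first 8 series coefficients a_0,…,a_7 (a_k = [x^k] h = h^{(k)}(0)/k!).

f: a_k = 4, 0, -8, 0, 8/3, 0, -16/45, 0, …
h₀=f(r): pull back L_f along r ⇒ L₀.
Derive L from L₀ (diff closure).
L = (40 + 96·x + 96·x^2) + (12 + 72·x + 144·x^2 + 96·x^3)·Dx + (1 + 8·x + 24·x^2 + 32·x^3 + 16·x^4)·Dx^2  (order 2).
h: a_k = 0, -64, 384, -4096/3, 10240/3, -78848/15, -14336/5, 19283968/315, …
ICs: h(0) = 0, h′(0) = -64.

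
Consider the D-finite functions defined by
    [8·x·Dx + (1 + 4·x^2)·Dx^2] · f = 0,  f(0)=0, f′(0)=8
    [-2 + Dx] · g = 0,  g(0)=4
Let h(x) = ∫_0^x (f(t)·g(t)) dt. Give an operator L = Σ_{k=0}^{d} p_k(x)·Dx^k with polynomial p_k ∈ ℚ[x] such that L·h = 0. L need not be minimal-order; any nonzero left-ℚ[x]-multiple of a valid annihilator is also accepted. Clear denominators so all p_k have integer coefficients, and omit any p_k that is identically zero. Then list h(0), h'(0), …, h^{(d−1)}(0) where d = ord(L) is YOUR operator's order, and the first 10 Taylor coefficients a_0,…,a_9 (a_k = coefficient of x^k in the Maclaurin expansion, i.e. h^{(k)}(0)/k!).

L = (4 - 16·x + 16·x^2)·Dx + (-4 + 8·x - 16·x^2)·Dx^2 + (1 + 4·x^2)·Dx^3  (order 3).
h: a_k = 0, 0, 16, 64/3, 16/3, -128/15, 32/5, 1408/63, -496/35, -28928/567, …
ICs: h(0) = 0, h′(0) = 0, h′′(0) = 32.

f: a_k = 0, 8, 0, -32/3, 0, 128/5, 0, -512/7, 0, 2048/9, …
g: a_k = 4, 8, 8, 16/3, 8/3, 16/15, 16/45, 32/315, 8/315, 16/2835, …
Product ⇒ symmetric product L₀, ord ≤ 2.
h=∫₀ˣh₀: take L = L₀·Dx.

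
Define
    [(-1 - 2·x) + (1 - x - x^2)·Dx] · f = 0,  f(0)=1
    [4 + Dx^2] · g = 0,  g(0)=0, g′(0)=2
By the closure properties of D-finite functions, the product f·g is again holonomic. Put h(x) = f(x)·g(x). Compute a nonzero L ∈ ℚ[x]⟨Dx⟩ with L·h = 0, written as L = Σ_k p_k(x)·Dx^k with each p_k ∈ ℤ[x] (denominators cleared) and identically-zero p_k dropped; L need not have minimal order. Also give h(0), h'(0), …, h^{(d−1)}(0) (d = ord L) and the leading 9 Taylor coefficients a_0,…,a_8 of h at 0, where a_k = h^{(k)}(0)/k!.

L = (-2 + 4·x + 4·x^2) + (2 + 4·x)·Dx + (-1 + x + x^2)·Dx^2  (order 2).
h: a_k = 0, 2, 2, 8/3, 14/3, 38/5, 184/15, 1250/63, 10114/315, …
ICs: h(0) = 0, h′(0) = 2.

f: a_k = 1, 1, 2, 3, 5, 8, 13, 21, 34, …
g: a_k = 0, 2, 0, -4/3, 0, 4/15, 0, -8/315, 0, …
Product ⇒ symmetric product L₀, ord ≤ 2.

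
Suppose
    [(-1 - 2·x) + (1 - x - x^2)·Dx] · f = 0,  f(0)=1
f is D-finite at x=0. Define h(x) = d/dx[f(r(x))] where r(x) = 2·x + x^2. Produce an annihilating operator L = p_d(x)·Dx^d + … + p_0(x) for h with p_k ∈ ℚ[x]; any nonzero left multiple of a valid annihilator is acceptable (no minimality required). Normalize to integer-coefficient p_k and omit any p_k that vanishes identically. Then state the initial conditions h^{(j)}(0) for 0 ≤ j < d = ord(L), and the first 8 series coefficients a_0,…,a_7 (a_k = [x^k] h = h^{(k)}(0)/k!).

L = (9 + 42·x + 105·x^2 + 164·x^3 + 141·x^4 + 60·x^5 + 10·x^6) + (-1 - 3·x + 9·x^2 + 39·x^3 + 55·x^4 + 39·x^5 + 14·x^6 + 2·x^7)·Dx  (order 1).
h: a_k = 2, 18, 96, 472, 2170, 9570, 41048, 172456, …
ICs: h(0) = 2.

f: a_k = 1, 1, 2, 3, 5, 8, 13, 21, …
Change of var in L_f (x↦r) gives L₀.
Differentiate: ansatz ord ≤ ord L₀ ⇒ L.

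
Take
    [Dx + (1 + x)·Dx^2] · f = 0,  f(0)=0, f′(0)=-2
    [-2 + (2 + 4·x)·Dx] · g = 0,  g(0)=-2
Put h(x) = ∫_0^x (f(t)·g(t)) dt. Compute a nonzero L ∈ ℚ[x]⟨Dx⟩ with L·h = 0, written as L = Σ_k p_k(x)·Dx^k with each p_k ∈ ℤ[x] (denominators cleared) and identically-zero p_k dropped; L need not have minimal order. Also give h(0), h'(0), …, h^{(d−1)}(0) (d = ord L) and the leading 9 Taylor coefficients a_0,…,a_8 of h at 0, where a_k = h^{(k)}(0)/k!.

L = (2 + x)·Dx + (-1 - 2·x)·Dx^2 + (1 + 5·x + 8·x^2 + 4·x^3)·Dx^3  (order 3).
h: a_k = 0, 0, 2, 2/3, -2/3, 2/3, -131/180, 121/140, -309/280, …
ICs: h(0) = 0, h′(0) = 0, h′′(0) = 4.

f: a_k = 0, -2, 1, -2/3, 1/2, -2/5, 1/3, -2/7, 1/4, …
g: a_k = -2, -2, 1, -1, 5/4, -7/4, 21/8, -33/8, 429/64, …
Product ⇒ symmetric product L₀, ord ≤ 2.
h=∫₀ˣh₀: take L = L₀·Dx.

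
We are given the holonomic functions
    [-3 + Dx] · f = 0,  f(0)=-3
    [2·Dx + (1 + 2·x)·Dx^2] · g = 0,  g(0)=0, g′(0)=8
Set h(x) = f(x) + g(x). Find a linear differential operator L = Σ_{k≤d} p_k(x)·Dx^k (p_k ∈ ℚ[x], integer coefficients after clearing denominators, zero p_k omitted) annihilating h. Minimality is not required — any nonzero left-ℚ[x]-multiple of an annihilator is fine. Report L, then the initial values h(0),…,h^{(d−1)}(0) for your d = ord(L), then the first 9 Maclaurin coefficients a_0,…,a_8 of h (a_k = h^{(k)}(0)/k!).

L = (-42 - 36·x)·Dx + (-1 - 36·x - 36·x^2)·Dx^2 + (5 + 16·x + 12·x^2)·Dx^3  (order 3).
h: a_k = -3, -1, -43/2, -17/6, -209/8, 781/40, -10969/240, 40231/560, -575627/4480, …
ICs: h(0) = -3, h′(0) = -1, h′′(0) = -43.

f: a_k = -3, -9, -27/2, -27/2, -81/8, -243/40, -243/80, -729/560, -2187/4480, …
g: a_k = 0, 8, -8, 32/3, -16, 128/5, -128/3, 512/7, -128, …
L₀ := lclm(L_f,L_g); ord L₀ ≤ 1+2.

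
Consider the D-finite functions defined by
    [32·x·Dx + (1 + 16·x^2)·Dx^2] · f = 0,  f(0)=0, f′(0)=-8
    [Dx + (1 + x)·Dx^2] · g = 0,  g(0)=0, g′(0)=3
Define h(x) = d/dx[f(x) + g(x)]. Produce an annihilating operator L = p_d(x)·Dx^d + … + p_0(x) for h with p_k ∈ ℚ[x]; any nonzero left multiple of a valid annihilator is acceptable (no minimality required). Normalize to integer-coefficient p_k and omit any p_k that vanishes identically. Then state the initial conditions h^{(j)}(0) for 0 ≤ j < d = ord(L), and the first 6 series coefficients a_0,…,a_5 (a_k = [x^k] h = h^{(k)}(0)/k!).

f: a_k = 0, -8, 0, 128/3, 0, -2048/5, …
g: a_k = 0, 3, -3/2, 1, -3/4, 3/5, …
h₀=f+g: left-lcm gives L₀, ord ≤ 4.
Derive L from L₀ (diff closure).
L = (-32 - 96·x + 1536·x^2 + 512·x^3) + (-34 - 64·x + 1440·x^2 + 3072·x^3 + 1024·x^4)·Dx + (-1 + 31·x + 32·x^2 + 512·x^3 + 768·x^4 + 256·x^5)·Dx^2  (order 2).
h: a_k = -5, -3, 131, -3, -2045, -3, …
ICs: h(0) = -5, h′(0) = -3.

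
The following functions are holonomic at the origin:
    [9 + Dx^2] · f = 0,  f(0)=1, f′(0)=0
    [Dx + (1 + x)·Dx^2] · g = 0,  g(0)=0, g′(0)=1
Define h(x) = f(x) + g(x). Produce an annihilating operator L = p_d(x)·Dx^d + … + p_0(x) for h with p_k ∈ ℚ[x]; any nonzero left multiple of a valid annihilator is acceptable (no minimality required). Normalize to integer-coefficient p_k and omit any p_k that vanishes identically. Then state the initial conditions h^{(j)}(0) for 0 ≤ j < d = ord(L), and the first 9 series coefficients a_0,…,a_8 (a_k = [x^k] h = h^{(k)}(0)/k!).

L = (135 + 162·x + 81·x^2)·Dx + (99 + 261·x + 243·x^2 + 81·x^3)·Dx^2 + (15 + 18·x + 9·x^2)·Dx^3 + (11 + 29·x + 27·x^2 + 9·x^3)·Dx^4  (order 4).
h: a_k = 1, 1, -5, 1/3, 25/8, 1/5, -283/240, 1/7, 169/4480, …
ICs: h(0) = 1, h′(0) = 1, h′′(0) = -10, h′′′(0) = 2.

f: a_k = 1, 0, -9/2, 0, 27/8, 0, -81/80, 0, 729/4480, …
g: a_k = 0, 1, -1/2, 1/3, -1/4, 1/5, -1/6, 1/7, -1/8, …
f+g: L₀ = lclm(L_f,L_g), ord ≤ 2+2.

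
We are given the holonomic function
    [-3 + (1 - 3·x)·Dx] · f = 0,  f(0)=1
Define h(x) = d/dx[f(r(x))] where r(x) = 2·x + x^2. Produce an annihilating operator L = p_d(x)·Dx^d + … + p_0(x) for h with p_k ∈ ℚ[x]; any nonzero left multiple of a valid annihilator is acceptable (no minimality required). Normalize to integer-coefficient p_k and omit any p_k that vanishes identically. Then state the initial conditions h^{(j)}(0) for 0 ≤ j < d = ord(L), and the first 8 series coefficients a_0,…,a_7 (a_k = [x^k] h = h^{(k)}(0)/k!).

L = (13 + 18·x + 9·x^2) + (-1 + 5·x + 9·x^2 + 3·x^3)·Dx  (order 1).
h: a_k = 6, 78, 756, 6516, 52650, 408402, 3079944, 22753224, …
ICs: h(0) = 6.

f: a_k = 1, 3, 9, 27, 81, 243, 729, 2187, …
f∘r: x↦r, Dx↦Dx/r' in L_f ⇒ L₀.
h=h₀': d/dx-closure on L₀ ⇒ L.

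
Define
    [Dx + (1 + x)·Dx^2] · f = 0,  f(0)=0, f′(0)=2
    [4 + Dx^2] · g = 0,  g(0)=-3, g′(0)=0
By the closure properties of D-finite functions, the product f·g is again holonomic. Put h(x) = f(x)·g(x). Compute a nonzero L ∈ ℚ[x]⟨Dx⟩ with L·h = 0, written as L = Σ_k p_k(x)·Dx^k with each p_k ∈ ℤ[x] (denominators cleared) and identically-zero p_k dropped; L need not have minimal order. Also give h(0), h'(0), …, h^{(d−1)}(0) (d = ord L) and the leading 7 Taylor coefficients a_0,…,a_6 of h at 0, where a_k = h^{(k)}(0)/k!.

f: a_k = 0, 2, -1, 2/3, -1/2, 2/5, -1/3, …
g: a_k = -3, 0, 6, 0, -2, 0, 4/15, …
Sym-product of L_f,L_g gives L₀ (≤ ord 4).
L = (168 + 864·x + 1456·x^2 + 1024·x^3 + 256·x^4) + (112 + 368·x + 384·x^2 + 128·x^3)·Dx + (102 + 464·x + 744·x^2 + 512·x^3 + 128·x^4)·Dx^2 + (28 + 92·x + 96·x^2 + 32·x^3)·Dx^3 + (15 + 62·x + 95·x^2 + 64·x^3 + 16·x^4)·Dx^4  (order 4).
h: a_k = 0, -6, 3, 10, -9/2, -6/5, 0, …
ICs: h(0) = 0, h′(0) = -6, h′′(0) = 6, h′′′(0) = 60.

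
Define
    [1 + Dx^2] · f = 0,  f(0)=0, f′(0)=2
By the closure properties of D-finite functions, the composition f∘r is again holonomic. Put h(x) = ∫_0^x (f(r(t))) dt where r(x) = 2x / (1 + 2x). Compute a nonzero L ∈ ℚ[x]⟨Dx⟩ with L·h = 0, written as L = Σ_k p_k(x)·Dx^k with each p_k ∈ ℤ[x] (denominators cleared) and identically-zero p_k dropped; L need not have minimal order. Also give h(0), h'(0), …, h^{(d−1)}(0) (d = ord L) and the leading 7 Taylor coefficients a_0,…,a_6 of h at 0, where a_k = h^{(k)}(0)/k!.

f: a_k = 0, 2, 0, -1/3, 0, 1/60, 0, …
f∘r: x↦r, Dx↦Dx/r' in L_f ⇒ L₀.
Integrate: L := L₀·Dx.
L = 4·Dx + (4 + 24·x + 48·x^2 + 32·x^3)·Dx^2 + (1 + 8·x + 24·x^2 + 32·x^3 + 16·x^4)·Dx^3  (order 3).
h: a_k = 0, 0, 2, -8/3, 10/3, -16/5, 4/45, …
ICs: h(0) = 0, h′(0) = 0, h′′(0) = 4.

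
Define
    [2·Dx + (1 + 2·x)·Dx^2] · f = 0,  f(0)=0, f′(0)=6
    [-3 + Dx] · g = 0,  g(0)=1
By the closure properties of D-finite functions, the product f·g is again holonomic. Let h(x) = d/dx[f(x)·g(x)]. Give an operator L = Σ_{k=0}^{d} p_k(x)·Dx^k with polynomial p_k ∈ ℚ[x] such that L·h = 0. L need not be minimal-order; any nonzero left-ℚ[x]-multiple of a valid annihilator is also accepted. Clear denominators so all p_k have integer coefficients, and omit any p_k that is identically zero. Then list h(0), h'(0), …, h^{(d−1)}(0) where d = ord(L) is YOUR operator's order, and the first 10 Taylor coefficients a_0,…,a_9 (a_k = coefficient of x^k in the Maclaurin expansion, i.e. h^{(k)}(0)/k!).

L = (15 + 36·x + 108·x^2) + (-8 - 36·x - 72·x^2)·Dx + (1 + 8·x + 12·x^2)·Dx^2  (order 2).
h: a_k = 6, 24, 51, 48, 249/4, -3, 3411/40, -672/5, 655131/2240, -329237/560, …
ICs: h(0) = 6, h′(0) = 24.

f: a_k = 0, 6, -6, 8, -12, 96/5, -32, 384/7, -96, 512/3, …
g: a_k = 1, 3, 9/2, 9/2, 27/8, 81/40, 81/80, 243/560, 729/4480, 243/4480, …
h₀=f·g: eliminate ⇒ L₀, order ≤ 2·1.
Derive L from L₀ (diff closure).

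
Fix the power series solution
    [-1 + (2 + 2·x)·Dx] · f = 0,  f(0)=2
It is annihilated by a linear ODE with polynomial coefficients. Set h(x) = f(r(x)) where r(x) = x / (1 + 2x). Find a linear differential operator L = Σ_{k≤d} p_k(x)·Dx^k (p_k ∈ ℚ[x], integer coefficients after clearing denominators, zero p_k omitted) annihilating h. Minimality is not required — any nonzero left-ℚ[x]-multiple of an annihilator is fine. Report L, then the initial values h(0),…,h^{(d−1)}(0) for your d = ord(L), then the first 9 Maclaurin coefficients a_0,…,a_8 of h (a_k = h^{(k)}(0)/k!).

f: a_k = 2, 1, -1/4, 1/8, -5/64, 7/128, -21/512, 33/1024, -429/16384, …
L₀ from L_f via x↦r, Dx↦r'^{-1}Dx.
L = -1 + (2 + 10·x + 12·x^2)·Dx  (order 1).
h: a_k = 2, 1, -9/4, 41/8, -757/64, 3543/128, -33645/512, 162105/1024, -6340365/16384, …
ICs: h(0) = 2.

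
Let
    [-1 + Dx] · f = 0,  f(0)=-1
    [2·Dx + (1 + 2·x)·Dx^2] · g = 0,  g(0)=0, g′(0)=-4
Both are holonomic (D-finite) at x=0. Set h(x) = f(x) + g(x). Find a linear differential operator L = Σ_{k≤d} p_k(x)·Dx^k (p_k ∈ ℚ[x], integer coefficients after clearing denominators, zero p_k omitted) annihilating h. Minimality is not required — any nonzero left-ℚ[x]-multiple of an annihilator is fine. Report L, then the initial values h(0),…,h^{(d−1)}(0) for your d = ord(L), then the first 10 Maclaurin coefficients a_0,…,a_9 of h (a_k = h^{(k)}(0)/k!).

L = (-10 - 4·x)·Dx + (7 - 4·x - 4·x^2)·Dx^2 + (3 + 8·x + 4·x^2)·Dx^3  (order 3).
h: a_k = -1, -5, 7/2, -11/2, 191/24, -1537/120, 15359/720, -184321/5040, 2580479/40320, -41287681/362880, …
ICs: h(0) = -1, h′(0) = -5, h′′(0) = 7.

f: a_k = -1, -1, -1/2, -1/6, -1/24, -1/120, -1/720, -1/5040, -1/40320, -1/362880, …
g: a_k = 0, -4, 4, -16/3, 8, -64/5, 64/3, -256/7, 64, -1024/9, …
Weyl lclm of L_f,L_g ⇒ L₀ (ord ≤ 3).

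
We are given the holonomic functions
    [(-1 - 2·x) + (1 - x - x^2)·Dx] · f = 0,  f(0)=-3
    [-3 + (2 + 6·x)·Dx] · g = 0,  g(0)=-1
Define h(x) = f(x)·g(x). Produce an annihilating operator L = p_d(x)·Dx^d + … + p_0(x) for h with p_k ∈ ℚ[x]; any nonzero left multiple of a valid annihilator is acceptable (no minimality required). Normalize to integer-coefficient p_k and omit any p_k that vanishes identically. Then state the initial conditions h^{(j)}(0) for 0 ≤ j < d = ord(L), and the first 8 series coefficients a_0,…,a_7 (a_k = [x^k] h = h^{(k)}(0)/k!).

L = (5 + 7·x + 9·x^2) + (-2 - 4·x + 8·x^2 + 6·x^3)·Dx  (order 1).
h: a_k = 3, 15/2, 57/8, 315/16, 2217/128, 14577/256, 30117/1024, 393363/2048, …
ICs: h(0) = 3.

f: a_k = -3, -3, -6, -9, -15, -24, -39, -63, …
g: a_k = -1, -3/2, 9/8, -27/16, 405/128, -1701/256, 15309/1024, -72171/2048, …
Sym-product of L_f,L_g gives L₀ (≤ ord 1).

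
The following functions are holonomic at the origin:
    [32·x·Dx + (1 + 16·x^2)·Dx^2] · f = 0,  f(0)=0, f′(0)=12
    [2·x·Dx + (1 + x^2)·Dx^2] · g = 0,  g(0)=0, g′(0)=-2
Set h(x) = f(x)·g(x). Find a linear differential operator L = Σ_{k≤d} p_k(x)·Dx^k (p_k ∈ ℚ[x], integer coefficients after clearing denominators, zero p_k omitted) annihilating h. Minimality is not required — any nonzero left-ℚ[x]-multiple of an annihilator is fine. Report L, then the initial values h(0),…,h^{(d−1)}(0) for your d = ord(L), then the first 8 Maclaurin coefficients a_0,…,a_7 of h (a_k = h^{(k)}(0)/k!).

f: a_k = 0, 12, 0, -64, 0, 3072/5, 0, -49152/7, …
g: a_k = 0, -2, 0, 2/3, 0, -2/5, 0, 2/7, …
L₀ := L_f ⊗_s L_g (sym. prod.), ord ≤ 4.
L = (-384·x - 10880·x^3 - 16384·x^5 + 34816·x^7 + 98304·x^9)·Dx + (-68 - 3916·x^2 - 19584·x^4 - 14336·x^6 + 121856·x^8 + 147456·x^10)·Dx^2 + (-136·x - 2632·x^3 - 6528·x^5 + 16448·x^7 + 69632·x^9 + 49152·x^11)·Dx^3 + (-1 - 34·x^2 - 305·x^4 + 4880·x^8 + 8704·x^10 + 4096·x^12)·Dx^4  (order 4).
h: a_k = 0, 0, -24, 0, 136, 0, -19144/15, 0, …
ICs: h(0) = 0, h′(0) = 0, h′′(0) = -48, h′′′(0) = 0.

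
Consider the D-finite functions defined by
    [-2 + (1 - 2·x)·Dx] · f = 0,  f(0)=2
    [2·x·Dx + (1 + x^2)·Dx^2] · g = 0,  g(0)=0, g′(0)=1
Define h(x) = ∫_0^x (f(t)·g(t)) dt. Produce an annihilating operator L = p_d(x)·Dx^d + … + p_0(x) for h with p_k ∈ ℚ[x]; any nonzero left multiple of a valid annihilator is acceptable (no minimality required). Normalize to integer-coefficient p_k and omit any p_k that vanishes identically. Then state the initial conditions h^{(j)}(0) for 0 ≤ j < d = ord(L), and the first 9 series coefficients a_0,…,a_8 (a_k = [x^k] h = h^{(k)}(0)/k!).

f: a_k = 2, 4, 8, 16, 32, 64, 128, 256, 512, …
g: a_k = 0, 1, 0, -1/3, 0, 1/5, 0, -1/7, 0, …
Product ⇒ symmetric product L₀, ord ≤ 2.
∫: right-multiply L₀ by Dx.
L = 4·x·Dx + (4 - 2·x + 8·x^2)·Dx^2 + (-1 + 2·x - x^2 + 2·x^3)·Dx^3  (order 3).
h: a_k = 0, 0, 1, 4/3, 11/6, 44/15, 223/45, 892/105, 6229/420, …
ICs: h(0) = 0, h′(0) = 0, h′′(0) = 2.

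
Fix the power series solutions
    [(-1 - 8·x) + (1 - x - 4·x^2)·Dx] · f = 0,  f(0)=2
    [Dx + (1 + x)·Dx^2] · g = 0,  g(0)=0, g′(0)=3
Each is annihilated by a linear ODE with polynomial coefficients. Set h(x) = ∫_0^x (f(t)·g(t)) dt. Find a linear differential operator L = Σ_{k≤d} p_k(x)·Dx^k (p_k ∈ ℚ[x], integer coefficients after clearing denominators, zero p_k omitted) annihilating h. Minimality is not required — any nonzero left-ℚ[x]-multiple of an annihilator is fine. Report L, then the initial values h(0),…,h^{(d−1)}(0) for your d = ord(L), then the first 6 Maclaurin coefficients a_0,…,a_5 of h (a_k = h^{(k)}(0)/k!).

L = (9 + 16·x)·Dx + (1 + 19·x + 20·x^2)·Dx^2 + (-1 + 5·x^2 + 4·x^3)·Dx^3  (order 3).
h: a_k = 0, 0, 3, 1, 29/4, 79/10, …
ICs: h(0) = 0, h′(0) = 0, h′′(0) = 6.

f: a_k = 2, 2, 10, 18, 58, 130, …
g: a_k = 0, 3, -3/2, 1, -3/4, 3/5, …
f·g: L₀ = L_f ⊗_s L_g, ord ≤ 1·2.
∫: right-multiply L₀ by Dx.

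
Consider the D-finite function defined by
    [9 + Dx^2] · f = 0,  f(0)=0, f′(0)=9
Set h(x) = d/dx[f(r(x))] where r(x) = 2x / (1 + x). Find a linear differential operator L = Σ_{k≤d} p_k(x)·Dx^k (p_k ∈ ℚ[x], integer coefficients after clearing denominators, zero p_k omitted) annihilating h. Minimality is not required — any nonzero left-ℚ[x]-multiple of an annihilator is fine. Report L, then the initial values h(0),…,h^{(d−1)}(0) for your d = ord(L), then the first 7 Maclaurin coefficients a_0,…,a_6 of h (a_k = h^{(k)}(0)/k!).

f: a_k = 0, 9, 0, -27/2, 0, 243/40, 0, …
h₀=f(r): pull back L_f along r ⇒ L₀.
h₀' ⇒ L via d/dx closure of L₀.
L = (42 + 12·x + 6·x^2) + (6 + 18·x + 18·x^2 + 6·x^3)·Dx + (1 + 4·x + 6·x^2 + 4·x^3 + x^4)·Dx^2  (order 2).
h: a_k = 18, -36, -270, 1224, -2178, 540, 40158/5, …
ICs: h(0) = 18, h′(0) = -36.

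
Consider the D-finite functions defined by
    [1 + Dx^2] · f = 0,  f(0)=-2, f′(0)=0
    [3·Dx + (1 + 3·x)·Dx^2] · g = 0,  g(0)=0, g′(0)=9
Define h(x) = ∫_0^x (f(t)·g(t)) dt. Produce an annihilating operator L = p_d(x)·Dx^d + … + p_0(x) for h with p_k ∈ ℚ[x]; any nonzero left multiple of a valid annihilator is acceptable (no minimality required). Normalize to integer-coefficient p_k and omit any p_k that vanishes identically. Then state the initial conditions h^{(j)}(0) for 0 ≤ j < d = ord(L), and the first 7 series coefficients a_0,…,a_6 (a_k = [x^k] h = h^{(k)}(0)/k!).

f: a_k = -2, 0, 1, 0, -1/12, 0, 1/360, …
g: a_k = 0, 9, -27/2, 27, -243/4, 729/5, -729/2, …
Sym-product of L_f,L_g gives L₀ (≤ ord 4).
h=∫₀ˣh₀: take L = L₀·Dx.
L = (-203 - 222·x - 189·x^2 + 432·x^3 + 324·x^4)·Dx + (-84 - 108·x + 648·x^2 + 648·x^3)·Dx^2 + (-208 - 228·x - 54·x^2 + 864·x^3 + 648·x^4)·Dx^3 + (-84 - 108·x + 648·x^2 + 648·x^3)·Dx^4 + (-5 - 6·x + 135·x^2 + 432·x^3 + 324·x^4)·Dx^5  (order 5).
h: a_k = 0, 0, -9, 9, -45/4, 108/5, -1769/40, …
ICs: h(0) = 0, h′(0) = 0, h′′(0) = -18, h′′′(0) = 54, h′′′′(0) = -270.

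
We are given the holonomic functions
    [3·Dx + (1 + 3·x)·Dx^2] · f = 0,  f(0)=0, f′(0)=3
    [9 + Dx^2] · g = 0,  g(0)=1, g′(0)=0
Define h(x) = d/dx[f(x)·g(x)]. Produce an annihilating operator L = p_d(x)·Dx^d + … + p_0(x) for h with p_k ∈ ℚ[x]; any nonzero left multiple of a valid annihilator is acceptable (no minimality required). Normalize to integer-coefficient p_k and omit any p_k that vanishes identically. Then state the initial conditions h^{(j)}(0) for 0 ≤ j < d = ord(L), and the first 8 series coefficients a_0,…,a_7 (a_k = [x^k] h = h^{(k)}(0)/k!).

f: a_k = 0, 3, -9/2, 9, -81/4, 243/5, -243/2, 2187/7, …
g: a_k = 1, 0, -9/2, 0, 27/8, 0, -81/80, 0, …
Product ⇒ symmetric product L₀, ord ≤ 4.
h=h₀': d/dx-closure on L₀ ⇒ L.
L = (-675 - 3564·x - 10206·x^2 + 8748·x^3 + 94041·x^4 + 157464·x^5 + 78732·x^6) + (-216 - 864·x + 1620·x^2 + 14580·x^3 + 29160·x^4 + 17496·x^5)·Dx + (-84 - 396·x - 378·x^2 + 5832·x^3 + 23814·x^4 + 34992·x^5 + 17496·x^6)·Dx^2 + (-24 - 96·x + 180·x^2 + 1620·x^3 + 3240·x^4 + 1944·x^5)·Dx^3 + (-1 + 84·x^2 + 540·x^3 + 1485·x^4 + 1944·x^5 + 972·x^6)·Dx^4  (order 4).
h: a_k = 3, -9, -27/2, 0, 729/8, -2187/8, 67797/80, -26973/10, …
ICs: h(0) = 3, h′(0) = -9, h′′(0) = -27, h′′′(0) = 0.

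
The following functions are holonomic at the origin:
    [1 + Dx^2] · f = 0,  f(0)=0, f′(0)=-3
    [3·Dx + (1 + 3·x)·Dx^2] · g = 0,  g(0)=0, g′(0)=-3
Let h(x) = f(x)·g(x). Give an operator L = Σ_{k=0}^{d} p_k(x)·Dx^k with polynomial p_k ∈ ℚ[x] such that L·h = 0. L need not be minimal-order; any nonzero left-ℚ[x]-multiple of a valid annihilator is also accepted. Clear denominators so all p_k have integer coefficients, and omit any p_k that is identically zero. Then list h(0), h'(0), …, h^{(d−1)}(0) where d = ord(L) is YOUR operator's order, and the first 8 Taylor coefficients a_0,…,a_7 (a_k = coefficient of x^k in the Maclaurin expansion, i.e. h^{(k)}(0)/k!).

L = (-203 - 222·x - 189·x^2 + 432·x^3 + 324·x^4) + (-84 - 108·x + 648·x^2 + 648·x^3)·Dx + (-208 - 228·x - 54·x^2 + 864·x^3 + 648·x^4)·Dx^2 + (-84 - 108·x + 648·x^2 + 648·x^3)·Dx^3 + (-5 - 6·x + 135·x^2 + 432·x^3 + 324·x^4)·Dx^4  (order 4).
h: a_k = 0, 0, 9, -27/2, 51/2, -117/2, 1131/8, -28359/80, …
ICs: h(0) = 0, h′(0) = 0, h′′(0) = 18, h′′′(0) = -81.

f: a_k = 0, -3, 0, 1/2, 0, -1/40, 0, 1/1680, …
g: a_k = 0, -3, 9/2, -9, 81/4, -243/5, 243/2, -2187/7, …
Product ⇒ symmetric product L₀, ord ≤ 4.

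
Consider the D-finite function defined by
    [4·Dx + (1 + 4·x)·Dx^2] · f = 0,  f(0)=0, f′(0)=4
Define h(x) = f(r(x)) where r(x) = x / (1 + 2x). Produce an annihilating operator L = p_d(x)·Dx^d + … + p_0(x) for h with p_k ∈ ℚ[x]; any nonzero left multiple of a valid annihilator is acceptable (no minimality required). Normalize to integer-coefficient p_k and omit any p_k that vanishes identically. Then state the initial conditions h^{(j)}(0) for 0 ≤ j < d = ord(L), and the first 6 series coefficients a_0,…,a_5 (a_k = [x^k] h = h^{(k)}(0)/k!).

L = (8 + 24·x)·Dx + (1 + 8·x + 12·x^2)·Dx^2  (order 2).
h: a_k = 0, 4, -16, 208/3, -320, 7744/5, …
ICs: h(0) = 0, h′(0) = 4.

f: a_k = 0, 4, -8, 64/3, -64, 1024/5, …
f∘r: x↦r, Dx↦Dx/r' in L_f ⇒ L₀.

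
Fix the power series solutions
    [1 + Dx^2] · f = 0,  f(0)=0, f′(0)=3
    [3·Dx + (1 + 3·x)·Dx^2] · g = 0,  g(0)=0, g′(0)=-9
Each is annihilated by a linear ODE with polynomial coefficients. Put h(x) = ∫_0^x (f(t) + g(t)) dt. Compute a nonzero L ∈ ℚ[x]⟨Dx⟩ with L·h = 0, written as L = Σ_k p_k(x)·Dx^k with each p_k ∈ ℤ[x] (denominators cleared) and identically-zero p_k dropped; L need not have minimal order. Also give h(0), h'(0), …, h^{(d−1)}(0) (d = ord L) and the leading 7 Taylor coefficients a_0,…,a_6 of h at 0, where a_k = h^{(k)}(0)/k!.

f: a_k = 0, 3, 0, -1/2, 0, 1/40, 0, …
g: a_k = 0, -9, 27/2, -27, 243/4, -729/5, 729/2, …
f+g: L₀ = lclm(L_f,L_g), ord ≤ 2+2.
h=∫h₀ ⇒ L = L₀·Dx.
L = (165 + 18·x + 27·x^2)·Dx^2 + (19 + 63·x + 27·x^2 + 27·x^3)·Dx^3 + (165 + 18·x + 27·x^2)·Dx^4 + (19 + 63·x + 27·x^2 + 27·x^3)·Dx^5  (order 5).
h: a_k = 0, 0, -3, 9/2, -55/8, 243/20, -5831/240, …
ICs: h(0) = 0, h′(0) = 0, h′′(0) = -6, h′′′(0) = 27, h′′′′(0) = -165.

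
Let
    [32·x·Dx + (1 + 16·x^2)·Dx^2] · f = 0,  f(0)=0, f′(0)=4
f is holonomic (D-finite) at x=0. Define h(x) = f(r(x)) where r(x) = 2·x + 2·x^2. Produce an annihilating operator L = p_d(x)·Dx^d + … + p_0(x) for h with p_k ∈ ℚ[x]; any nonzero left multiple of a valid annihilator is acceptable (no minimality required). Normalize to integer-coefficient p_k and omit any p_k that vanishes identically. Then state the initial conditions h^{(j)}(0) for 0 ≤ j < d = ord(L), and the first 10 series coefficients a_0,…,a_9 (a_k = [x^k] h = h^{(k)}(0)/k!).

f: a_k = 0, 4, 0, -64/3, 0, 1024/5, 0, -16384/7, 0, 262144/9, …
f∘r: x↦r, Dx↦Dx/r' in L_f ⇒ L₀.
L = (-2 + 128·x + 512·x^2 + 768·x^3 + 384·x^4)·Dx + (1 + 2·x + 64·x^2 + 256·x^3 + 320·x^4 + 128·x^5)·Dx^2  (order 2).
h: a_k = 0, 8, 8, -512/3, -512, 30208/5, 97792/3, -1638400/7, -2031616, 77889536/9, …
ICs: h(0) = 0, h′(0) = 8.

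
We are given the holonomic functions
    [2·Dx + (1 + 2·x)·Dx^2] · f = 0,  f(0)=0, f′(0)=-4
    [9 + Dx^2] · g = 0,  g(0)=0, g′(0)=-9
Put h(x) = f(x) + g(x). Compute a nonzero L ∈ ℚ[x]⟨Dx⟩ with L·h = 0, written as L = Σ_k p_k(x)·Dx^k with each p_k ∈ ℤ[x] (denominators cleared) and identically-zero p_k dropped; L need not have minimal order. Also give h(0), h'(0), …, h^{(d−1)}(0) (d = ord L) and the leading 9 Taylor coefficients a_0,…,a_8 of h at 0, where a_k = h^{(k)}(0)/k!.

f: a_k = 0, -4, 4, -16/3, 8, -64/5, 64/3, -256/7, 64, …
g: a_k = 0, -9, 0, 27/2, 0, -243/40, 0, 729/560, 0, …
Sum ⇒ L₀ = lclm(L_f,L_g) in ℚ(x)⟨Dx⟩.
L = (594 + 648·x + 648·x^2)·Dx + (153 + 630·x + 972·x^2 + 648·x^3)·Dx^2 + (66 + 72·x + 72·x^2)·Dx^3 + (17 + 70·x + 108·x^2 + 72·x^3)·Dx^4  (order 4).
h: a_k = 0, -13, 4, 49/6, 8, -151/8, 64/3, -19751/560, 64, …
ICs: h(0) = 0, h′(0) = -13, h′′(0) = 8, h′′′(0) = 49.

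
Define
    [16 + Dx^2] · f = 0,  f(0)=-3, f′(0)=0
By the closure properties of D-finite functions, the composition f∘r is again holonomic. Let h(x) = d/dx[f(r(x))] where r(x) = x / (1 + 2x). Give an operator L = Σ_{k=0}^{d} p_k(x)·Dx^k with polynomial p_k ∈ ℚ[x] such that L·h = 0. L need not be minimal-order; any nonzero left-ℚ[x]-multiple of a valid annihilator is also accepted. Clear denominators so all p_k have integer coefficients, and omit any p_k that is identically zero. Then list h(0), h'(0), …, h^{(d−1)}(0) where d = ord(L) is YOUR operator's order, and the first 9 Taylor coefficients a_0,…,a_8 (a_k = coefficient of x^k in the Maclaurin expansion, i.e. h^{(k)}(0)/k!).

f: a_k = -3, 0, 24, 0, -32, 0, 256/15, 0, -512/105, …
L₀ from L_f via x↦r, Dx↦r'^{-1}Dx.
h₀' ⇒ L via d/dx closure of L₀.
L = (40 + 96·x + 96·x^2) + (12 + 72·x + 144·x^2 + 96·x^3)·Dx + (1 + 8·x + 24·x^2 + 32·x^3 + 16·x^4)·Dx^2  (order 2).
h: a_k = 0, 48, -288, 1024, -2560, 19712/5, 10752/5, -4820992/105, 7938048/35, …
ICs: h(0) = 0, h′(0) = 48.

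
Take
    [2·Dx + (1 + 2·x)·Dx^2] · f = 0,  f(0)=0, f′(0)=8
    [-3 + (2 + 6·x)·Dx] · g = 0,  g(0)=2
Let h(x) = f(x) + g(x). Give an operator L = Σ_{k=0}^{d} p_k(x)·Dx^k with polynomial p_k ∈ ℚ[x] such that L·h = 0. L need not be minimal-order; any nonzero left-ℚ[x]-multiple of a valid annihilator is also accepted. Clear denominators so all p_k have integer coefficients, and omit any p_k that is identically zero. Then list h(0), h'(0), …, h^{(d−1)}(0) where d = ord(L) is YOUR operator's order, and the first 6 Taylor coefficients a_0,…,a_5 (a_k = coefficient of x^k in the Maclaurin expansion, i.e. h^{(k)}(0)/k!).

L = (-6 + 36·x)·Dx + (5 + 84·x + 180·x^2)·Dx^2 + (2 + 22·x + 72·x^2 + 72·x^3)·Dx^3  (order 3).
h: a_k = 2, 11, -41/4, 337/24, -1429/64, 24889/640, …
ICs: h(0) = 2, h′(0) = 11, h′′(0) = -41/2.

f: a_k = 0, 8, -8, 32/3, -16, 128/5, …
g: a_k = 2, 3, -9/4, 27/8, -405/64, 1701/128, …
L₀ := lclm(L_f,L_g); ord L₀ ≤ 2+1.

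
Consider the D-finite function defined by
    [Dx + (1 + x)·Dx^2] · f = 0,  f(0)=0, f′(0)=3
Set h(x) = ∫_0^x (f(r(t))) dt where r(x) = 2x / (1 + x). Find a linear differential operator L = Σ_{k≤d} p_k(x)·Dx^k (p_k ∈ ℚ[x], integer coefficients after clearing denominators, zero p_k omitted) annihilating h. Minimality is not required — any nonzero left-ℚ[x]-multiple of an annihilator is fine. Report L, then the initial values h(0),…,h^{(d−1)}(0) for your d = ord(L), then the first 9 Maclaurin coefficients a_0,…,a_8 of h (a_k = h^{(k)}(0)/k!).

L = (4 + 6·x)·Dx^2 + (1 + 4·x + 3·x^2)·Dx^3  (order 3).
h: a_k = 0, 0, 3, -4, 13/2, -12, 121/5, -52, 3279/28, …
ICs: h(0) = 0, h′(0) = 0, h′′(0) = 6.

f: a_k = 0, 3, -3/2, 1, -3/4, 3/5, -1/2, 3/7, -3/8, …
L₀ from L_f via x↦r, Dx↦r'^{-1}Dx.
h=∫h₀ ⇒ L = L₀·Dx.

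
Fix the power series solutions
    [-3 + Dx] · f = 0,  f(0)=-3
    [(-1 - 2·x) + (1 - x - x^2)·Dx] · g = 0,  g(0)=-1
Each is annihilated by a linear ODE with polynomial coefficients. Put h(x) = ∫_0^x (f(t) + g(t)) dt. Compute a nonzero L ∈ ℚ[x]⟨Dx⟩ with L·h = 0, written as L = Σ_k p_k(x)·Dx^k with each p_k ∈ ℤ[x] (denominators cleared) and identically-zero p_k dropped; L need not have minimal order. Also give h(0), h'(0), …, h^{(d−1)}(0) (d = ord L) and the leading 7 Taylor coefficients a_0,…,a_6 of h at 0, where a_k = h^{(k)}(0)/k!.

f: a_k = -3, -9, -27/2, -27/2, -81/8, -243/40, -243/80, …
g: a_k = -1, -1, -2, -3, -5, -8, -13, …
h₀=f+g: left-lcm gives L₀, ord ≤ 2.
Integrate: L := L₀·Dx.
L = (3 + 9·x + 45·x^2 + 18·x^3)·Dx + (5 - 24·x - 15·x^2 + 18·x^3 + 9·x^4)·Dx^2 + (-2 + 7·x - 8·x^3 - 3·x^4)·Dx^3  (order 3).
h: a_k = 0, -4, -5, -31/6, -33/8, -121/40, -563/240, …
ICs: h(0) = 0, h′(0) = -4, h′′(0) = -10.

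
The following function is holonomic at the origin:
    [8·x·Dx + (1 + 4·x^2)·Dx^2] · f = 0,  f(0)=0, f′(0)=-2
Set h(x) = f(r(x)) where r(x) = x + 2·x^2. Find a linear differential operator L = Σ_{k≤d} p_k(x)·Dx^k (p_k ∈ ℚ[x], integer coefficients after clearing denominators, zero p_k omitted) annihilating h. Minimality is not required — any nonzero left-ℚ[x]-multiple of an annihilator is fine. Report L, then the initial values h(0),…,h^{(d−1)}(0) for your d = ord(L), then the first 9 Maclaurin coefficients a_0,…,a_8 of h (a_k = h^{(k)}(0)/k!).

L = (-4 + 8·x + 64·x^2 + 192·x^3 + 192·x^4)·Dx + (1 + 4·x + 4·x^2 + 32·x^3 + 80·x^4 + 64·x^5)·Dx^2  (order 2).
h: a_k = 0, -2, -4, 8/3, 16, 128/5, -128/3, -1664/7, -256, …
ICs: h(0) = 0, h′(0) = -2.

f: a_k = 0, -2, 0, 8/3, 0, -32/5, 0, 128/7, 0, …
f∘r: x↦r, Dx↦Dx/r' in L_f ⇒ L₀.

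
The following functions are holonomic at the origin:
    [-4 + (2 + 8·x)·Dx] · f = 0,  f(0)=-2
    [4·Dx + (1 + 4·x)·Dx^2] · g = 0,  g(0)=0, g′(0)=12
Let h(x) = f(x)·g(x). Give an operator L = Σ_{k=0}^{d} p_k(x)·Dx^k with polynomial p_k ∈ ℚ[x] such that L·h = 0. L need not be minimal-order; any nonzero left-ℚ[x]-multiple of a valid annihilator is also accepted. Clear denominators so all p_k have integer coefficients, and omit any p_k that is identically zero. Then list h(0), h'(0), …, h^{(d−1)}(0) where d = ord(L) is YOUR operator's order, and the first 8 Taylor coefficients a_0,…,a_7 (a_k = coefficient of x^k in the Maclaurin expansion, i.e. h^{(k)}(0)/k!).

f: a_k = -2, -4, 4, -8, 20, -56, 168, -528, …
g: a_k = 0, 12, -24, 64, -192, 3072/5, -2048, 49152/7, …
L₀ := L_f ⊗_s L_g (sym. prod.), ord ≤ 2.
L = 4 + (1 + 8·x + 16·x^2)·Dx^2  (order 2).
h: a_k = 0, -24, 0, 16, -64, 1136/5, -3968/5, 97376/35, …
ICs: h(0) = 0, h′(0) = -24.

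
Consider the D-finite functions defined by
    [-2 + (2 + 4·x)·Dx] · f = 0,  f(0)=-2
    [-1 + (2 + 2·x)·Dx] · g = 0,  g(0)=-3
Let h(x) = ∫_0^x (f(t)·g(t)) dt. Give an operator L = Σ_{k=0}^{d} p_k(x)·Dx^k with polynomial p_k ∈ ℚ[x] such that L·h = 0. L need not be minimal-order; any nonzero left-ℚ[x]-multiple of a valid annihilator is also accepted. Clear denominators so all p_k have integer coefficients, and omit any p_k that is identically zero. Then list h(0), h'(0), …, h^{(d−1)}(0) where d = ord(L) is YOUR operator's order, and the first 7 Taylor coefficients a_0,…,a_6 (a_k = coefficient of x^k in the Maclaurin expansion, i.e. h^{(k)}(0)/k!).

L = (-3 - 4·x)·Dx + (2 + 6·x + 4·x^2)·Dx^2  (order 2).
h: a_k = 0, 6, 9/2, -1/4, 9/32, -111/320, 117/256, …
ICs: h(0) = 0, h′(0) = 6.

f: a_k = -2, -2, 1, -1, 5/4, -7/4, 21/8, …
g: a_k = -3, -3/2, 3/8, -3/16, 15/128, -21/256, 63/1024, …
Product ⇒ symmetric product L₀, ord ≤ 1.
Integrate: L := L₀·Dx.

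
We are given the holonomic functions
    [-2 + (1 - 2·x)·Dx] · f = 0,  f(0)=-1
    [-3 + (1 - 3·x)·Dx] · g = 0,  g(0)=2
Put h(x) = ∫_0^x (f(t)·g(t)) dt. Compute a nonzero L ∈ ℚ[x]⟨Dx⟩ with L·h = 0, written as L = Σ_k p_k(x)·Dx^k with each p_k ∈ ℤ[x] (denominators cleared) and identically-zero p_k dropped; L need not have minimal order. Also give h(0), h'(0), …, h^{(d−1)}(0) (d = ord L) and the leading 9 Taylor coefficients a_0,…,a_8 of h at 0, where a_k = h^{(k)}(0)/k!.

L = (-5 + 12·x)·Dx + (1 - 5·x + 6·x^2)·Dx^2  (order 2).
h: a_k = 0, -2, -5, -38/3, -65/2, -422/5, -665/3, -4118/7, -6305/4, …
ICs: h(0) = 0, h′(0) = -2.

f: a_k = -1, -2, -4, -8, -16, -32, -64, -128, -256, …
g: a_k = 2, 6, 18, 54, 162, 486, 1458, 4374, 13122, …
f·g: L₀ = L_f ⊗_s L_g, ord ≤ 1·1.
Integrate: L := L₀·Dx.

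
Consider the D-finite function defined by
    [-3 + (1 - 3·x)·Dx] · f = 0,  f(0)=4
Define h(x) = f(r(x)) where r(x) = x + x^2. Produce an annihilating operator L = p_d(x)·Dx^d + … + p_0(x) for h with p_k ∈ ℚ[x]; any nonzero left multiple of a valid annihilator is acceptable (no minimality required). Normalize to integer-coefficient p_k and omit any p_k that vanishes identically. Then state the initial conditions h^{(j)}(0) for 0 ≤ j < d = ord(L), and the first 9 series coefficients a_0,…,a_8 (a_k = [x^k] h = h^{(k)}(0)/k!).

L = (3 + 6·x) + (-1 + 3·x + 3·x^2)·Dx  (order 1).
h: a_k = 4, 12, 48, 180, 684, 2592, 9828, 37260, 141264, …
ICs: h(0) = 4.

f: a_k = 4, 12, 36, 108, 324, 972, 2916, 8748, 26244, …
L₀ from L_f via x↦r, Dx↦r'^{-1}Dx.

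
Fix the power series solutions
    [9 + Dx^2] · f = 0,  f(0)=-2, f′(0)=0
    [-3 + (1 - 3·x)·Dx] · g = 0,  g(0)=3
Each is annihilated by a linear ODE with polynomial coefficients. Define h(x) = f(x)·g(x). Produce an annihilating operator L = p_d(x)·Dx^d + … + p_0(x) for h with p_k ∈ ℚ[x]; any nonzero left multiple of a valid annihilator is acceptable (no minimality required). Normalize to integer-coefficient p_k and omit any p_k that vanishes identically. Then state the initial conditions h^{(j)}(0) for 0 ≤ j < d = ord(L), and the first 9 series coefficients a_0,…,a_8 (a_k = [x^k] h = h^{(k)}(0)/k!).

L = (-9 + 27·x) + 6·Dx + (-1 + 3·x)·Dx^2  (order 2).
h: a_k = -6, -18, -27, -81, -1053/4, -3159/4, -94527/40, -283581/40, -9528759/448, …
ICs: h(0) = -6, h′(0) = -18.

f: a_k = -2, 0, 9, 0, -27/4, 0, 81/40, 0, -729/2240, …
g: a_k = 3, 9, 27, 81, 243, 729, 2187, 6561, 19683, …
Product ⇒ symmetric product L₀, ord ≤ 2.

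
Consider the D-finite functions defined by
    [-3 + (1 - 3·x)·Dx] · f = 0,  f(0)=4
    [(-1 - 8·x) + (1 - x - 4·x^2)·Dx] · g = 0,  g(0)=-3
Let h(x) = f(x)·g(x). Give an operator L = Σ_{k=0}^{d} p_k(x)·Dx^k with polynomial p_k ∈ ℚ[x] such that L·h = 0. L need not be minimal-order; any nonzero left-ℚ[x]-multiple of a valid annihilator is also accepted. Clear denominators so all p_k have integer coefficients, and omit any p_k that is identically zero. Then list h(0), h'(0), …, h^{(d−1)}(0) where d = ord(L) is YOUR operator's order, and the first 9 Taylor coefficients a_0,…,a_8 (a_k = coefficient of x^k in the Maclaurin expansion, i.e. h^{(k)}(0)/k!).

L = (-4 - 2·x + 36·x^2) + (1 - 4·x - x^2 + 12·x^3)·Dx  (order 1).
h: a_k = -12, -48, -204, -720, -2508, -8304, -27084, -86544, -273612, …
ICs: h(0) = -12.

f: a_k = 4, 12, 36, 108, 324, 972, 2916, 8748, 26244, …
g: a_k = -3, -3, -15, -27, -87, -195, -543, -1323, -3495, …
Product ⇒ symmetric product L₀, ord ≤ 1.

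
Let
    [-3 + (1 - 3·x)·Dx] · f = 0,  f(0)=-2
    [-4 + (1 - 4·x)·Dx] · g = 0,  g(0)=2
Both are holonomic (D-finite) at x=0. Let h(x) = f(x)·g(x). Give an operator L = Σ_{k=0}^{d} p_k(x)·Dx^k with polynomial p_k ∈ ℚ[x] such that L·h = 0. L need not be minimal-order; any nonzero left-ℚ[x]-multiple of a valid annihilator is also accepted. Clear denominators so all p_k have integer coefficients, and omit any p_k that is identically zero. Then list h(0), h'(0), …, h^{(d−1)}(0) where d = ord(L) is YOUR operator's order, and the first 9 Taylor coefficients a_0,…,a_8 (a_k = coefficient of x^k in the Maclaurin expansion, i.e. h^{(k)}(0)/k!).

L = (-7 + 24·x) + (1 - 7·x + 12·x^2)·Dx  (order 1).
h: a_k = -4, -28, -148, -700, -3124, -13468, -56788, -235900, -969844, …
ICs: h(0) = -4.

f: a_k = -2, -6, -18, -54, -162, -486, -1458, -4374, -13122, …
g: a_k = 2, 8, 32, 128, 512, 2048, 8192, 32768, 131072, …
f·g: L₀ = L_f ⊗_s L_g, ord ≤ 1·1.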